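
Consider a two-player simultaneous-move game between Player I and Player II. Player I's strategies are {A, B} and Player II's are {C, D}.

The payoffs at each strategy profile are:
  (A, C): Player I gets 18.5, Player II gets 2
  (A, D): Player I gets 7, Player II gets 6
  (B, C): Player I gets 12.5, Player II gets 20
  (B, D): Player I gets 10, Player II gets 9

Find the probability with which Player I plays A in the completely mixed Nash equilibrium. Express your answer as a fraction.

Let p be the probability that Player I plays A. In a completely mixed equilibrium, Player II must be indifferent between C and D.
Player II's expected payoff from C is 2p + 20(1−p); from D it is 6p + 9(1−p).
Setting these equal: −18p + 20 = −3p + 9, so p = 11/15.

11/15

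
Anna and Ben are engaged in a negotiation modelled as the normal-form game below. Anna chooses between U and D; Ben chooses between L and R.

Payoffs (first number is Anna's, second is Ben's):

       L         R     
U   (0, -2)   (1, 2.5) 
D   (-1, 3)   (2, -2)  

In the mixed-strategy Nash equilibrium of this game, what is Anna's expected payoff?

1/2

First find q, the probability Ben plays L, from Anna's indifference between U and D: (1−q) = −q + 2(1−q), giving q = 1/2.
Since Anna is indifferent in equilibrium, Anna's expected payoff equals the payoff from either row against (1/2, 1/2). Using U: (1/2) = 1/2.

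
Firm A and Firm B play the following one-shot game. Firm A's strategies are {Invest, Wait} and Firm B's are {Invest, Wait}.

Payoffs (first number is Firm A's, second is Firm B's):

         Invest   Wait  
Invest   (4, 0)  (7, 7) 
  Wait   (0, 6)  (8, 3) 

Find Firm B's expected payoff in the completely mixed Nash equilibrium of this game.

First find x, the probability Firm A plays Invest, from Firm B's indifference between Invest and Wait: 6(1−x) = 7x + 3(1−x), giving x = 3/10.
Since Firm B is indifferent in equilibrium, Firm B's expected payoff equals the payoff from either column against (3/10, 7/10). Using Invest: 6(7/10) = 21/5.

21/5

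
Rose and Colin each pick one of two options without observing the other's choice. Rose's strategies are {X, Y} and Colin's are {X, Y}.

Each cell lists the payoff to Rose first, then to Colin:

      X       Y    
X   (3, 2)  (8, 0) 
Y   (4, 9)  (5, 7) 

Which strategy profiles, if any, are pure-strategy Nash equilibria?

(X, X): Rose prefers Y (4 > 3) — not an equilibrium.
(X, Y): Colin prefers X (2 > 0) — not an equilibrium.
(Y, X): Rose gets 4 ≥ 3 from X, and Colin gets 9 ≥ 7 from Y — Nash equilibrium.
(Y, Y): Rose prefers X (8 > 5); Colin prefers X (9 > 7) — not an equilibrium.

(Y, X)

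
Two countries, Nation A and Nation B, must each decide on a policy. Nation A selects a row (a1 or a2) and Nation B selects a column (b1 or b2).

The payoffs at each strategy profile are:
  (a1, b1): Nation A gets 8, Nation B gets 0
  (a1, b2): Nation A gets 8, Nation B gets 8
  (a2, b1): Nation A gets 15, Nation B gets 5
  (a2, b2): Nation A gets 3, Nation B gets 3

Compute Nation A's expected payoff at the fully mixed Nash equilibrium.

8

First find q, the probability Nation B plays b1, from Nation A's indifference between a1 and a2: 8q + 8(1−q) = 15q + 3(1−q), giving q = 5/12.
Since Nation A is indifferent in equilibrium, Nation A's expected payoff equals the payoff from either row against (5/12, 7/12). Using a1: 8(5/12) + 8(7/12) = 8.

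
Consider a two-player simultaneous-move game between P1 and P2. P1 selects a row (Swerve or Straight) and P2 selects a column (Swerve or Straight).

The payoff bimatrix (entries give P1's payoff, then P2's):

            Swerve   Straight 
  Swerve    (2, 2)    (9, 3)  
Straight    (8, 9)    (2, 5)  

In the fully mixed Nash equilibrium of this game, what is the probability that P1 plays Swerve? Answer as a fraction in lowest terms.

4/5

Let x be the probability that P1 plays Swerve. In a completely mixed equilibrium, P2 must be indifferent between Swerve and Straight.
P2's expected payoff from Swerve is 2x + 9(1−x); from Straight it is 3x + 5(1−x).
Setting these equal: −7x + 9 = −2x + 5, so x = 4/5.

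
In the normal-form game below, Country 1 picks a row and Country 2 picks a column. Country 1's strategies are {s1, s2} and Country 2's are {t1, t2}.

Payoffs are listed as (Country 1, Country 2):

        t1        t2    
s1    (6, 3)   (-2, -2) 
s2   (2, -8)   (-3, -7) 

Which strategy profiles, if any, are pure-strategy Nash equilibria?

(s1, t1)

(s1, t1): Country 1 gets 6 ≥ 2 from s2, and Country 2 gets 3 ≥ -2 from t2 — Nash equilibrium.
(s1, t2): Country 2 prefers t1 (3 > -2) — not an equilibrium.
(s2, t1): Country 1 prefers s1 (6 > 2); Country 2 prefers t2 (-7 > -8) — not an equilibrium.
(s2, t2): Country 1 prefers s1 (-2 > -3) — not an equilibrium.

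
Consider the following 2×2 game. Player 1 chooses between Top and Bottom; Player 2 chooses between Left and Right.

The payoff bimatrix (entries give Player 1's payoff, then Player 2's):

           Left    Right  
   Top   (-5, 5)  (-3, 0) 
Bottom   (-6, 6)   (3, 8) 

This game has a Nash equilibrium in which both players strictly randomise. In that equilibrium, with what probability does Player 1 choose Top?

Let p be the probability that Player 1 plays Top. In a completely mixed equilibrium, Player 2 must be indifferent between Left and Right.
Player 2's expected payoff from Left is 5p + 6(1−p); from Right it is 8(1−p).
Setting these equal: −p + 6 = −8p + 8, so p = 2/7.

2/7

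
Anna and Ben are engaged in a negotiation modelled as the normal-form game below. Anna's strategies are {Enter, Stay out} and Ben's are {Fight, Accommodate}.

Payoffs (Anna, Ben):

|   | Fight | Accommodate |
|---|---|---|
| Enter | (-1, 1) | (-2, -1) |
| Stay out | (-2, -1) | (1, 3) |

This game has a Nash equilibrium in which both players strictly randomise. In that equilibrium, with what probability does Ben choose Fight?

Let y be the probability that Ben plays Fight. In a completely mixed equilibrium, Anna must be indifferent between Enter and Stay out.
Anna's expected payoff from Enter is −y − 2(1−y); from Stay out it is −2y + (1−y).
Setting these equal: y − 2 = −3y + 1, so y = 3/4.

3/4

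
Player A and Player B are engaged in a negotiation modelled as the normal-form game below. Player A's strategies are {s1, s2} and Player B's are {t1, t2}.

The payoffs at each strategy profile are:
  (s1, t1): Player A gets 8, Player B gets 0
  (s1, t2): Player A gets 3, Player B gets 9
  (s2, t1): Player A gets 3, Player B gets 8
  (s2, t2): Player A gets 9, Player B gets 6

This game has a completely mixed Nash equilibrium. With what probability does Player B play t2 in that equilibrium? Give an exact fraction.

Let y be the probability that Player B plays t1. In a completely mixed equilibrium, Player A must be indifferent between s1 and s2.
Player A's expected payoff from s1 is 8y + 3(1−y); from s2 it is 3y + 9(1−y).
Setting these equal: 5y + 3 = −6y + 9, so y = 6/11.
Therefore Player B plays t2 with probability 1 − 6/11 = 5/11.

5/11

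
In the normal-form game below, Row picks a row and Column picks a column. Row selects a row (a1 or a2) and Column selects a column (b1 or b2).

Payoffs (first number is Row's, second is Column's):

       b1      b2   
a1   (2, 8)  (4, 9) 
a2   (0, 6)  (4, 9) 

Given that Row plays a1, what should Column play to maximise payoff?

b2

Against a1, Column earns 8 from b1 and 9 from b2.
So b2 is the best response.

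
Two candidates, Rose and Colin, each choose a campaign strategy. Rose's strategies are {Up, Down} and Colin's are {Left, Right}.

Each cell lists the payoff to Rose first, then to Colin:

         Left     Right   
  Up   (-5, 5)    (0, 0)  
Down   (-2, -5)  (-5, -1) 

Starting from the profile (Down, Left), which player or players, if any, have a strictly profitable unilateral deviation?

Rose at (Down, Left) earns -2; deviating to Up yields -5 — not better.
Colin earns -5; deviating to Right yields -1 — a strict improvement.
Only Colin has a strictly profitable deviation.

Colin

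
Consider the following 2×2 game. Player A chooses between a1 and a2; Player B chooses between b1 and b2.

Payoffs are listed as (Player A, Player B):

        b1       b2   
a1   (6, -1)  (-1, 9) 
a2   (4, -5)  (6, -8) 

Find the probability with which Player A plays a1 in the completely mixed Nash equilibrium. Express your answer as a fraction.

3/13

Let p be the probability that Player A plays a1. In a completely mixed equilibrium, Player B must be indifferent between b1 and b2.
Player B's expected payoff from b1 is −p − 5(1−p); from b2 it is 9p − 8(1−p).
Setting these equal: 4p − 5 = 17p − 8, so p = 3/13.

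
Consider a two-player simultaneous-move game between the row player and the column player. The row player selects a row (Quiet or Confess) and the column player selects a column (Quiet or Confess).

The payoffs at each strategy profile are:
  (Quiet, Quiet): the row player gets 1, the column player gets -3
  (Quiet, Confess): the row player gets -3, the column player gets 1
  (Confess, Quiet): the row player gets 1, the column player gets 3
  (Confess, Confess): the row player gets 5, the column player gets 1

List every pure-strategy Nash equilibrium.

(Confess, Quiet)

(Quiet, Quiet): the column player prefers Confess (1 > -3) — not an equilibrium.
(Quiet, Confess): the row player prefers Confess (5 > -3) — not an equilibrium.
(Confess, Quiet): the row player gets 1 ≥ 1 from Quiet, and the column player gets 3 ≥ 1 from Confess — Nash equilibrium.
(Confess, Confess): the column player prefers Quiet (3 > 1) — not an equilibrium.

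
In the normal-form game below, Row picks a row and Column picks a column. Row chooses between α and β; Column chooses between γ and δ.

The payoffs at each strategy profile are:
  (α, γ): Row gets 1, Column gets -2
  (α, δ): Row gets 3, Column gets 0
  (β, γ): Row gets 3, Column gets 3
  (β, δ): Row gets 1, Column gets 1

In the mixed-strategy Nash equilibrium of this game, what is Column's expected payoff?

1/2

First find p, the probability Row plays α, from Column's indifference between γ and δ: −2p + 3(1−p) = (1−p), giving p = 1/2.
Since Column is indifferent in equilibrium, Column's expected payoff equals the payoff from either column against (1/2, 1/2). Using γ: −2(1/2) + 3(1/2) = 1/2.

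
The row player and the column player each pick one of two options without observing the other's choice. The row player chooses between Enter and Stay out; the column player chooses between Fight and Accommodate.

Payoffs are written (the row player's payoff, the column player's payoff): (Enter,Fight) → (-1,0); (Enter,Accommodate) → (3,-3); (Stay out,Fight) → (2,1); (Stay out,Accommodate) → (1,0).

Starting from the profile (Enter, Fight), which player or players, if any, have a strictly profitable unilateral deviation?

The row player

The row player at (Enter, Fight) earns -1; deviating to Stay out yields 2 — a strict improvement.
The column player earns 0; deviating to Accommodate yields -3 — not better.
Only the row player has a strictly profitable deviation.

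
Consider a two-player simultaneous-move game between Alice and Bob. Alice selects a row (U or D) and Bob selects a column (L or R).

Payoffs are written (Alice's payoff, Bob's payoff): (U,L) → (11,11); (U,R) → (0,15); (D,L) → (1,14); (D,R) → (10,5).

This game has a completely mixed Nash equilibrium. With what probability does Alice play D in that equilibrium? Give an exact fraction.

4/13

Let p be the probability that Alice plays U. In a completely mixed equilibrium, Bob must be indifferent between L and R.
Bob's expected payoff from L is 11p + 14(1−p); from R it is 15p + 5(1−p).
Setting these equal: −3p + 14 = 10p + 5, so p = 9/13.
Therefore Alice plays D with probability 1 − 9/13 = 4/13.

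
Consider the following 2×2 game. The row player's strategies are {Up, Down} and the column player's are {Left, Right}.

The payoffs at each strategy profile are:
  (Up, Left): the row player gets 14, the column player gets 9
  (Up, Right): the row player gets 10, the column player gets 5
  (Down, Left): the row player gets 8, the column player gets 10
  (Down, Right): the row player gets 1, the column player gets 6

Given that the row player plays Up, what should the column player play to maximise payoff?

Left

Against Up, the column player earns 9 from Left and 5 from Right.
So Left is the best response.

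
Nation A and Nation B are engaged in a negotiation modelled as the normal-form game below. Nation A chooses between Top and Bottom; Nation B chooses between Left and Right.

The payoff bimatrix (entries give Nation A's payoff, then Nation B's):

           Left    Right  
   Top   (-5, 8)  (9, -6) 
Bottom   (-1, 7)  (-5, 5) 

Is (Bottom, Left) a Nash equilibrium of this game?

Yes

At (Bottom, Left), Nation A earns -1; switching to Top would give -5, so Nation A has no profitable deviation.
Nation B earns 7; switching to Right would give 5, so Nation B has no profitable deviation.
Neither player can gain by a unilateral deviation, so this profile is a Nash equilibrium.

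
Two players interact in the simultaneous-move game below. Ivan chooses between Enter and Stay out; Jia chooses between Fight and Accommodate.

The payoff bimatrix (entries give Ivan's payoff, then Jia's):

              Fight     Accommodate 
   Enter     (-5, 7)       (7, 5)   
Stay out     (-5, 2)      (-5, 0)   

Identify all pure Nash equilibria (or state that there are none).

(Enter, Fight) and (Stay out, Fight)

(Enter, Fight): Ivan gets -5 ≥ -5 from Stay out, and Jia gets 7 ≥ 5 from Accommodate — Nash equilibrium.
(Enter, Accommodate): Jia prefers Fight (7 > 5) — not an equilibrium.
(Stay out, Fight): Ivan gets -5 ≥ -5 from Enter, and Jia gets 2 ≥ 0 from Accommodate — Nash equilibrium.
(Stay out, Accommodate): Ivan prefers Enter (7 > -5); Jia prefers Fight (2 > 0) — not an equilibrium.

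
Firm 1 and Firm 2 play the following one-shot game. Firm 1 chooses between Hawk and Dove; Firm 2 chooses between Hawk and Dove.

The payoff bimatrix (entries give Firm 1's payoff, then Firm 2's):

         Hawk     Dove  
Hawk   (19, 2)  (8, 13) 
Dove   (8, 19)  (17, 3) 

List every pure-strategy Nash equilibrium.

(Hawk, Hawk): Firm 2 prefers Dove (13 > 2) — not an equilibrium.
(Hawk, Dove): Firm 1 prefers Dove (17 > 8) — not an equilibrium.
(Dove, Hawk): Firm 1 prefers Hawk (19 > 8) — not an equilibrium.
(Dove, Dove): Firm 2 prefers Hawk (19 > 3) — not an equilibrium.

none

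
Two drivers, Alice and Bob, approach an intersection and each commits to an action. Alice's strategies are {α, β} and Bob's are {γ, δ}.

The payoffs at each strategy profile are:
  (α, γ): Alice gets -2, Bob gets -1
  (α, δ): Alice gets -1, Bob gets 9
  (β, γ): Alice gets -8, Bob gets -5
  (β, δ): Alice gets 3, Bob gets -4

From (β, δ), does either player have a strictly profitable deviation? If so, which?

Neither

Alice at (β, δ) earns 3; deviating to α yields -1 — not better.
Bob earns -4; deviating to γ yields -5 — not better.
Neither player can strictly improve; the profile is a Nash equilibrium.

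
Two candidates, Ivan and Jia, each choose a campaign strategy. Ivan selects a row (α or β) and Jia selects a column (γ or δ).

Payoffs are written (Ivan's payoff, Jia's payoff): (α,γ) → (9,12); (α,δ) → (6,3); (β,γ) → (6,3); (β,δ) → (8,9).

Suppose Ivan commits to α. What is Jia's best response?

Against α, Jia earns 12 from γ and 3 from δ.
So γ is the best response.

γ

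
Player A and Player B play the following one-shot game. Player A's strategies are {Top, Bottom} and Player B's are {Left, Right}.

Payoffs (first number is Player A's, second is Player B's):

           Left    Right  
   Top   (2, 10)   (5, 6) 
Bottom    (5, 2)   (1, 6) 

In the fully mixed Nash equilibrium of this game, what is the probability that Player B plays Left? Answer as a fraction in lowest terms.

4/7

Let y be the probability that Player B plays Left. In a completely mixed equilibrium, Player A must be indifferent between Top and Bottom.
Player A's expected payoff from Top is 2y + 5(1−y); from Bottom it is 5y + (1−y).
Setting these equal: −3y + 5 = 4y + 1, so y = 4/7.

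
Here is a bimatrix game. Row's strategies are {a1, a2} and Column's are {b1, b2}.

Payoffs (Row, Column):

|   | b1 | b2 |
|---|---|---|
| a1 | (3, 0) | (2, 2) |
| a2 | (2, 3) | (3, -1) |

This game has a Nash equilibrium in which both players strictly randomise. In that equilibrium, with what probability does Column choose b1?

1/2

Let c be the probability that Column plays b1. In a completely mixed equilibrium, Row must be indifferent between a1 and a2.
Row's expected payoff from a1 is 3c + 2(1−c); from a2 it is 2c + 3(1−c).
Setting these equal: c + 2 = −c + 3, so c = 1/2.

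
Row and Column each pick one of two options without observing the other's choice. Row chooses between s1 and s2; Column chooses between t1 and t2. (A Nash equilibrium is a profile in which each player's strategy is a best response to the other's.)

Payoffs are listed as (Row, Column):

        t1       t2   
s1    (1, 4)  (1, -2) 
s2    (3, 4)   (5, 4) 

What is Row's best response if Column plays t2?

s2

Against t2, Row earns 1 from s1 and 5 from s2.
So s2 is the best response.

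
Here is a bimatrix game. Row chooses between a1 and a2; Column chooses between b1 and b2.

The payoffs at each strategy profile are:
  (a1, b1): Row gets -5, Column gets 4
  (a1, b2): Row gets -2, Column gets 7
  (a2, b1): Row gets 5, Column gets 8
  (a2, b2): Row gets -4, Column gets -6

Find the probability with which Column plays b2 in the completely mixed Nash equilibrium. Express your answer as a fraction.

5/6

Let c be the probability that Column plays b1. In a completely mixed equilibrium, Row must be indifferent between a1 and a2.
Row's expected payoff from a1 is −5c − 2(1−c); from a2 it is 5c − 4(1−c).
Setting these equal: −3c − 2 = 9c − 4, so c = 1/6.
Therefore Column plays b2 with probability 1 − 1/6 = 5/6.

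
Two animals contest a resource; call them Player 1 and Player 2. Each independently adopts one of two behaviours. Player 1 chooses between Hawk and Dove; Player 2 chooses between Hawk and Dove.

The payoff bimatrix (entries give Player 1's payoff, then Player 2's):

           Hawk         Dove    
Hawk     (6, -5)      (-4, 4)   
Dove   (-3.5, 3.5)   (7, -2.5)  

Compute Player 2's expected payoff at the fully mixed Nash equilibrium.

First find p, the probability Player 1 plays Hawk, from Player 2's indifference between Hawk and Dove: −5p + 3.5(1−p) = 4p − 2.5(1−p), giving p = 2/5.
Since Player 2 is indifferent in equilibrium, Player 2's expected payoff equals the payoff from either column against (2/5, 3/5). Using Hawk: −5(2/5) + 3.5(3/5) = 1/10.

1/10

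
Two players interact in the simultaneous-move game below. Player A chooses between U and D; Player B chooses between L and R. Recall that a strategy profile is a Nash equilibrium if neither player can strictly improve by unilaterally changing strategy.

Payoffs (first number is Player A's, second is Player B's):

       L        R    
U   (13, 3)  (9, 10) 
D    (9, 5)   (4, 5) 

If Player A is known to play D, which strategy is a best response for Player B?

Against D, Player B earns 5 from L and 5 from R.
So either strategy is a best response.

either — both L and R are best responses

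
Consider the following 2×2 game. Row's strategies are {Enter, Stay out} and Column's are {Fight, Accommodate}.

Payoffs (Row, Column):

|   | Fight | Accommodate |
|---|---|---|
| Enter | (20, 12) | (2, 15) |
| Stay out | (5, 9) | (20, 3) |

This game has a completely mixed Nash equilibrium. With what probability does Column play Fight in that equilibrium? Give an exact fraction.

Let q be the probability that Column plays Fight. In a completely mixed equilibrium, Row must be indifferent between Enter and Stay out.
Row's expected payoff from Enter is 20q + 2(1−q); from Stay out it is 5q + 20(1−q).
Setting these equal: 18q + 2 = −15q + 20, so q = 6/11.

6/11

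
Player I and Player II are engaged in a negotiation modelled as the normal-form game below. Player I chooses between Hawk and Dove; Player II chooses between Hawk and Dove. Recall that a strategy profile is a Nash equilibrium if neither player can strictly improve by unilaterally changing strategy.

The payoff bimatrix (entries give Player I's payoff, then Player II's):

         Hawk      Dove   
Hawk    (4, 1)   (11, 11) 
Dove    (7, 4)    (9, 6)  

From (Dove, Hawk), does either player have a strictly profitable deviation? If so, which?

Player I at (Dove, Hawk) earns 7; deviating to Hawk yields 4 — not better.
Player II earns 4; deviating to Dove yields 6 — a strict improvement.
Only Player II has a strictly profitable deviation.

Player II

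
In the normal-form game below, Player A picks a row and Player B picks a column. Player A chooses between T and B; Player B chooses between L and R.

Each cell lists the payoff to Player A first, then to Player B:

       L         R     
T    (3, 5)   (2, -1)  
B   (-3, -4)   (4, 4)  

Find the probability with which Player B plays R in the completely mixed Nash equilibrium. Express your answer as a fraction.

3/4

Let c be the probability that Player B plays L. In a completely mixed equilibrium, Player A must be indifferent between T and B.
Player A's expected payoff from T is 3c + 2(1−c); from B it is −3c + 4(1−c).
Setting these equal: c + 2 = −7c + 4, so c = 1/4.
Therefore Player B plays R with probability 1 − 1/4 = 3/4.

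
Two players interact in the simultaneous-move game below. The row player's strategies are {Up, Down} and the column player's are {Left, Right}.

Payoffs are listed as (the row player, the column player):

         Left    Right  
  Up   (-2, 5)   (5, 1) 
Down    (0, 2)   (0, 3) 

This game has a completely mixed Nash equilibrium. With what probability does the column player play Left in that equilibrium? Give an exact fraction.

5/7

Let q be the probability that the column player plays Left. In a completely mixed equilibrium, the row player must be indifferent between Up and Down.
The row player's expected payoff from Up is −2q + 5(1−q); from Down it is 0.
Setting these equal: −7q + 5 = 0, so q = 5/7.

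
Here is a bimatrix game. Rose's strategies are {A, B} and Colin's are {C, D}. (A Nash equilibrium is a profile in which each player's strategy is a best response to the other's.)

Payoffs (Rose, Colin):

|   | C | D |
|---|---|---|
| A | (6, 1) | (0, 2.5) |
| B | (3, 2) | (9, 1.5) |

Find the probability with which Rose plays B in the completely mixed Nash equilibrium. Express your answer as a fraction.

Let x be the probability that Rose plays A. In a completely mixed equilibrium, Colin must be indifferent between C and D.
Colin's expected payoff from C is x + 2(1−x); from D it is 2.5x + 1.5(1−x).
Setting these equal: −x + 2 = x + 1.5, so x = 1/4.
Therefore Rose plays B with probability 1 − 1/4 = 3/4.

3/4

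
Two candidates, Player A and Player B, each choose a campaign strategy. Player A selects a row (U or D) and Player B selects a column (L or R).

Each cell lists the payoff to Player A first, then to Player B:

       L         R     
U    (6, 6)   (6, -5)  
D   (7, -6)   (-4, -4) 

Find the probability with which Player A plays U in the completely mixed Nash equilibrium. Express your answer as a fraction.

2/13

Let p be the probability that Player A plays U. In a completely mixed equilibrium, Player B must be indifferent between L and R.
Player B's expected payoff from L is 6p − 6(1−p); from R it is −5p − 4(1−p).
Setting these equal: 12p − 6 = −p − 4, so p = 2/13.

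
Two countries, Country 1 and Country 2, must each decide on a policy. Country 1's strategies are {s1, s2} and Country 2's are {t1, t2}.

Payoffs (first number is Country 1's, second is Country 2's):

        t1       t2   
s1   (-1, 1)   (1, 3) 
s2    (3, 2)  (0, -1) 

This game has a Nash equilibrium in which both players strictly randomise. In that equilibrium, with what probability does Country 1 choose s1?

Let x be the probability that Country 1 plays s1. In a completely mixed equilibrium, Country 2 must be indifferent between t1 and t2.
Country 2's expected payoff from t1 is x + 2(1−x); from t2 it is 3x − (1−x).
Setting these equal: −x + 2 = 4x − 1, so x = 3/5.

3/5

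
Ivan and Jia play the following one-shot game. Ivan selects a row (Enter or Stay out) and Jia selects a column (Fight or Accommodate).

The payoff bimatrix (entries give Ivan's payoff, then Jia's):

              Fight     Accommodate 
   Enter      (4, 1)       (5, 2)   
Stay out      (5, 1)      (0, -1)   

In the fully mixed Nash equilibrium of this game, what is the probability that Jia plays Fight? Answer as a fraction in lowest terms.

5/6

Let q be the probability that Jia plays Fight. In a completely mixed equilibrium, Ivan must be indifferent between Enter and Stay out.
Ivan's expected payoff from Enter is 4q + 5(1−q); from Stay out it is 5q.
Setting these equal: −q + 5 = 5q, so q = 5/6.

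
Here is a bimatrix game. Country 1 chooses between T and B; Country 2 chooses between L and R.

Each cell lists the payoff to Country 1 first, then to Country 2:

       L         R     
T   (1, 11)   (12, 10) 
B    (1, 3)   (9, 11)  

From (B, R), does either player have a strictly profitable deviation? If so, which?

Country 1

Country 1 at (B, R) earns 9; deviating to T yields 12 — a strict improvement.
Country 2 earns 11; deviating to L yields 3 — not better.
Only Country 1 has a strictly profitable deviation.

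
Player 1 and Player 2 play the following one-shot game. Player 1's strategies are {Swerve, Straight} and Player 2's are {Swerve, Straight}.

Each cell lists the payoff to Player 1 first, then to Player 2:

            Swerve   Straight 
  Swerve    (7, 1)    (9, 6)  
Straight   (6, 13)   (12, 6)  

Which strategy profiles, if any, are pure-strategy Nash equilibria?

none

(Swerve, Swerve): Player 2 prefers Straight (6 > 1) — not an equilibrium.
(Swerve, Straight): Player 1 prefers Straight (12 > 9) — not an equilibrium.
(Straight, Swerve): Player 1 prefers Swerve (7 > 6) — not an equilibrium.
(Straight, Straight): Player 2 prefers Swerve (13 > 6) — not an equilibrium.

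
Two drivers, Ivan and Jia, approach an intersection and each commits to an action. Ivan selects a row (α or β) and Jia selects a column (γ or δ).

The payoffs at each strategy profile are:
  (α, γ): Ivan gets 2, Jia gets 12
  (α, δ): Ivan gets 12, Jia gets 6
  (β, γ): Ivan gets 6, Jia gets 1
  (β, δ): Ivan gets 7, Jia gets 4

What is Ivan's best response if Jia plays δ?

Against δ, Ivan earns 12 from α and 7 from β.
So α is the best response.

α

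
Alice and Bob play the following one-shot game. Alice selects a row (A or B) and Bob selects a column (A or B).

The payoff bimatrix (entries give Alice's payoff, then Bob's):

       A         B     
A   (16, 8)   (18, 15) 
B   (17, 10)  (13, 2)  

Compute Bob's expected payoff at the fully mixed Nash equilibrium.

First find x, the probability Alice plays A, from Bob's indifference between A and B: 8x + 10(1−x) = 15x + 2(1−x), giving x = 8/15.
Since Bob is indifferent in equilibrium, Bob's expected payoff equals the payoff from either column against (8/15, 7/15). Using A: 8(8/15) + 10(7/15) = 134/15.

134/15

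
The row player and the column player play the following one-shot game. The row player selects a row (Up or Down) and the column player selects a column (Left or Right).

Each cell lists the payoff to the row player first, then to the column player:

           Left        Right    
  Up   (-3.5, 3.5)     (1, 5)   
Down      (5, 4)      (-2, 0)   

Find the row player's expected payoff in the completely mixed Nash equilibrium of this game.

First find q, the probability the column player plays Left, from the row player's indifference between Up and Down: −3.5q + (1−q) = 5q − 2(1−q), giving q = 6/23.
Since the row player is indifferent in equilibrium, the row player's expected payoff equals the payoff from either row against (6/23, 17/23). Using Up: −3.5(6/23) + (17/23) = -4/23.

-4/23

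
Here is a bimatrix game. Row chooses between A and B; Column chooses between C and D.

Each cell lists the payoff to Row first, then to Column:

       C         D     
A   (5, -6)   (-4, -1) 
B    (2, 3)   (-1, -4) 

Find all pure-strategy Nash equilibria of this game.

none

(A, C): Column prefers D (-1 > -6) — not an equilibrium.
(A, D): Row prefers B (-1 > -4) — not an equilibrium.
(B, C): Row prefers A (5 > 2) — not an equilibrium.
(B, D): Column prefers C (3 > -4) — not an equilibrium.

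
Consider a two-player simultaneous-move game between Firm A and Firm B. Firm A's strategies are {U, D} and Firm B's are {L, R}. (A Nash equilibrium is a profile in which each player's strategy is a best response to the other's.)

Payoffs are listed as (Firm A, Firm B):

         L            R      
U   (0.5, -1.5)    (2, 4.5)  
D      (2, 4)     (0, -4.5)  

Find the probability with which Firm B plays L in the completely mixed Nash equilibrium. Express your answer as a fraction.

4/7

Let q be the probability that Firm B plays L. In a completely mixed equilibrium, Firm A must be indifferent between U and D.
Firm A's expected payoff from U is 0.5q + 2(1−q); from D it is 2q.
Setting these equal: −1.5q + 2 = 2q, so q = 4/7.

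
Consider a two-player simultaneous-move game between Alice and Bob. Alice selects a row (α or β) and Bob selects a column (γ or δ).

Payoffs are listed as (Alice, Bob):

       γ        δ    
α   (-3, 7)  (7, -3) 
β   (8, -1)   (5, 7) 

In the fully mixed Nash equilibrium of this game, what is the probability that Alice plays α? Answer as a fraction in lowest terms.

Let p be the probability that Alice plays α. In a completely mixed equilibrium, Bob must be indifferent between γ and δ.
Bob's expected payoff from γ is 7p − (1−p); from δ it is −3p + 7(1−p).
Setting these equal: 8p − 1 = −10p + 7, so p = 4/9.

4/9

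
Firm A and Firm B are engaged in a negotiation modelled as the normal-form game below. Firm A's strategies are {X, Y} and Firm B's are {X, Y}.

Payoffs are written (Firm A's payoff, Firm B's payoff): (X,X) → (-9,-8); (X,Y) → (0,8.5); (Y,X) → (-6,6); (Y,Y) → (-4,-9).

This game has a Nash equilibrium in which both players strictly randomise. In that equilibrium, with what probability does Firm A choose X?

10/21

Let x be the probability that Firm A plays X. In a completely mixed equilibrium, Firm B must be indifferent between X and Y.
Firm B's expected payoff from X is −8x + 6(1−x); from Y it is 8.5x − 9(1−x).
Setting these equal: −14x + 6 = 17.5x − 9, so x = 10/21.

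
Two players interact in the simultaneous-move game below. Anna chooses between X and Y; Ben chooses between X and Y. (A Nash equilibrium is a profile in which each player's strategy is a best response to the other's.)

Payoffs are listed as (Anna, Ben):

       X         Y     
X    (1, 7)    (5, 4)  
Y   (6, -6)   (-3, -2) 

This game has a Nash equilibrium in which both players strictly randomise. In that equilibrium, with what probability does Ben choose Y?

5/13

Let q be the probability that Ben plays X. In a completely mixed equilibrium, Anna must be indifferent between X and Y.
Anna's expected payoff from X is q + 5(1−q); from Y it is 6q − 3(1−q).
Setting these equal: −4q + 5 = 9q − 3, so q = 8/13.
Therefore Ben plays Y with probability 1 − 8/13 = 5/13.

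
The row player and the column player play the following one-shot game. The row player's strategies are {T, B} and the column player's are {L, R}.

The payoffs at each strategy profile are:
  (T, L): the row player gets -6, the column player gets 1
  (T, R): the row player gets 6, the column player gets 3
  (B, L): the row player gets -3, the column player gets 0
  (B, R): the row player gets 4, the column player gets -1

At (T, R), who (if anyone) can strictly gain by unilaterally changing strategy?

Neither

The row player at (T, R) earns 6; deviating to B yields 4 — not better.
The column player earns 3; deviating to L yields 1 — not better.
Neither player can strictly improve; the profile is a Nash equilibrium.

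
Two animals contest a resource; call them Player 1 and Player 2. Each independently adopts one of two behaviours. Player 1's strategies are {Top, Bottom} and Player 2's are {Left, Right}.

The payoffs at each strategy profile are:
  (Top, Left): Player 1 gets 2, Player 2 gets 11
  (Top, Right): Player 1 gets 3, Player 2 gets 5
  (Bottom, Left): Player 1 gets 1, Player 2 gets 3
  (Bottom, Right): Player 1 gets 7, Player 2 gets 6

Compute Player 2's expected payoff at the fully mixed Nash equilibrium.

First find x, the probability Player 1 plays Top, from Player 2's indifference between Left and Right: 11x + 3(1−x) = 5x + 6(1−x), giving x = 1/3.
Since Player 2 is indifferent in equilibrium, Player 2's expected payoff equals the payoff from either column against (1/3, 2/3). Using Left: 11(1/3) + 3(2/3) = 17/3.

17/3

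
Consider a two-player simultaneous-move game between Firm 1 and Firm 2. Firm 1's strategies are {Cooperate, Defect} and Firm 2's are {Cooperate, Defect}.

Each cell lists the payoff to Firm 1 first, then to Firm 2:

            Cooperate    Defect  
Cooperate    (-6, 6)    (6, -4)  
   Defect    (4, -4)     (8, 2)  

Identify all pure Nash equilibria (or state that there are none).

(Cooperate, Cooperate): Firm 1 prefers Defect (4 > -6) — not an equilibrium.
(Cooperate, Defect): Firm 1 prefers Defect (8 > 6); Firm 2 prefers Cooperate (6 > -4) — not an equilibrium.
(Defect, Cooperate): Firm 2 prefers Defect (2 > -4) — not an equilibrium.
(Defect, Defect): Firm 1 gets 8 ≥ 6 from Cooperate, and Firm 2 gets 2 ≥ -4 from Cooperate — Nash equilibrium.

(Defect, Defect)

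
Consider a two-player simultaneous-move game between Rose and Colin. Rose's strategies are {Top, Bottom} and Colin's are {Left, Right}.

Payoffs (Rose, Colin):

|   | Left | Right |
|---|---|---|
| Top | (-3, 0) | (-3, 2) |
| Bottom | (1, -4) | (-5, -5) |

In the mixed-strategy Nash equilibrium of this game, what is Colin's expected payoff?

First find x, the probability Rose plays Top, from Colin's indifference between Left and Right: −4(1−x) = 2x − 5(1−x), giving x = 1/3.
Since Colin is indifferent in equilibrium, Colin's expected payoff equals the payoff from either column against (1/3, 2/3). Using Left: −4(2/3) = -8/3.

-8/3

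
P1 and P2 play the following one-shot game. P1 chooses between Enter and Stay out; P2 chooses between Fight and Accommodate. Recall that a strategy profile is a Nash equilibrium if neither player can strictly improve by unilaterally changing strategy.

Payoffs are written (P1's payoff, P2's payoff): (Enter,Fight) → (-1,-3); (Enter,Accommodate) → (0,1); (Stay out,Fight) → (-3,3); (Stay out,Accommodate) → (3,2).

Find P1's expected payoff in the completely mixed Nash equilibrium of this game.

First find y, the probability P2 plays Fight, from P1's indifference between Enter and Stay out: −y = −3y + 3(1−y), giving y = 3/5.
Since P1 is indifferent in equilibrium, P1's expected payoff equals the payoff from either row against (3/5, 2/5). Using Enter: −(3/5) = -3/5.

-3/5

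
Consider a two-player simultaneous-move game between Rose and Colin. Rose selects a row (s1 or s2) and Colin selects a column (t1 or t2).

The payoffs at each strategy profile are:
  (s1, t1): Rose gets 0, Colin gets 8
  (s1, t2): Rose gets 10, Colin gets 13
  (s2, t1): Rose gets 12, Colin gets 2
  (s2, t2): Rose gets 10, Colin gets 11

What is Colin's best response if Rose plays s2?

t2

Against s2, Colin earns 2 from t1 and 11 from t2.
So t2 is the best response.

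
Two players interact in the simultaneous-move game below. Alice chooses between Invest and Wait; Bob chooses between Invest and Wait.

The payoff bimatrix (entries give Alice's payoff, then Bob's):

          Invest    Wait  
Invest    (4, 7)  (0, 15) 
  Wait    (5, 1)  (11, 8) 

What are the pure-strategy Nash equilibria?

(Invest, Invest): Alice prefers Wait (5 > 4); Bob prefers Wait (15 > 7) — not an equilibrium.
(Invest, Wait): Alice prefers Wait (11 > 0) — not an equilibrium.
(Wait, Invest): Bob prefers Wait (8 > 1) — not an equilibrium.
(Wait, Wait): Alice gets 11 ≥ 0 from Invest, and Bob gets 8 ≥ 1 from Invest — Nash equilibrium.

(Wait, Wait)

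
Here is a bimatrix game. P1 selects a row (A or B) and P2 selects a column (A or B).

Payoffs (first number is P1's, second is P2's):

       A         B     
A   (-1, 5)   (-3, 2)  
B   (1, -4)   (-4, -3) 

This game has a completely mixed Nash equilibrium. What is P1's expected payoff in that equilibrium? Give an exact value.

-7/3

First find y, the probability P2 plays A, from P1's indifference between A and B: −y − 3(1−y) = y − 4(1−y), giving y = 1/3.
Since P1 is indifferent in equilibrium, P1's expected payoff equals the payoff from either row against (1/3, 2/3). Using A: −(1/3) − 3(2/3) = -7/3.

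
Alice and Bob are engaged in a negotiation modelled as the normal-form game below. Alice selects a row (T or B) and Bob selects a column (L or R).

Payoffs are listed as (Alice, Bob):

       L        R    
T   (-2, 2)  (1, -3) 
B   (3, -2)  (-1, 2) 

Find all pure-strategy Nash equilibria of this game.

none

(T, L): Alice prefers B (3 > -2) — not an equilibrium.
(T, R): Bob prefers L (2 > -3) — not an equilibrium.
(B, L): Bob prefers R (2 > -2) — not an equilibrium.
(B, R): Alice prefers T (1 > -1) — not an equilibrium.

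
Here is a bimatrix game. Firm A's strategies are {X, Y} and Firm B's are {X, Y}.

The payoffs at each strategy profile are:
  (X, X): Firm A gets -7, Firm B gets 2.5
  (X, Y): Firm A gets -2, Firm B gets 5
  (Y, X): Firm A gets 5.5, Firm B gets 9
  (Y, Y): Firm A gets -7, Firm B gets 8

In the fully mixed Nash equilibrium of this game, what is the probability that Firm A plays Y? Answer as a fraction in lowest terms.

5/7

Let r be the probability that Firm A plays X. In a completely mixed equilibrium, Firm B must be indifferent between X and Y.
Firm B's expected payoff from X is 2.5r + 9(1−r); from Y it is 5r + 8(1−r).
Setting these equal: −6.5r + 9 = −3r + 8, so r = 2/7.
Therefore Firm A plays Y with probability 1 − 2/7 = 5/7.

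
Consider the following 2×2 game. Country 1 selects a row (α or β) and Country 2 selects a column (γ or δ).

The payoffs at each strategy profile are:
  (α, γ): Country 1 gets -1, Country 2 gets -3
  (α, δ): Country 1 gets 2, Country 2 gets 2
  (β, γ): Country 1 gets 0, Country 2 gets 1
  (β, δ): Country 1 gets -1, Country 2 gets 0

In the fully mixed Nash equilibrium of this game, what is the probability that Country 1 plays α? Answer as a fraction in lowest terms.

Let r be the probability that Country 1 plays α. In a completely mixed equilibrium, Country 2 must be indifferent between γ and δ.
Country 2's expected payoff from γ is −3r + (1−r); from δ it is 2r.
Setting these equal: −4r + 1 = 2r, so r = 1/6.

1/6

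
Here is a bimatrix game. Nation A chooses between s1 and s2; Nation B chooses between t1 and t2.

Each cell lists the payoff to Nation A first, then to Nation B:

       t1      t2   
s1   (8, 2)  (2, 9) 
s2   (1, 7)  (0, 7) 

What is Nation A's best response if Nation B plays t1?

Against t1, Nation A earns 8 from s1 and 1 from s2.
So s1 is the best response.

s1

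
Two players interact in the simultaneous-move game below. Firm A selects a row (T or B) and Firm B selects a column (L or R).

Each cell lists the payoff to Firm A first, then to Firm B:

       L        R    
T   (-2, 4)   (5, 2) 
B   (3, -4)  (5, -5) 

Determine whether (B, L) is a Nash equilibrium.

At (B, L), Firm A earns 3; switching to T would give -2, so Firm A has no profitable deviation.
Firm B earns -4; switching to R would give -5, so Firm B has no profitable deviation.
Neither player can gain by a unilateral deviation, so this profile is a Nash equilibrium.

Yes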